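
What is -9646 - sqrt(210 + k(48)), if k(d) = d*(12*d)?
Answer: -9646 - sqrt(27858) ≈ -9812.9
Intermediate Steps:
k(d) = 12*d**2
-9646 - sqrt(210 + k(48)) = -9646 - sqrt(210 + 12*48**2) = -9646 - sqrt(210 + 12*2304) = -9646 - sqrt(210 + 27648) = -9646 - sqrt(27858)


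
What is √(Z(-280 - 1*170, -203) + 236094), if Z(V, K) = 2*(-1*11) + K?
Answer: √235869 ≈ 485.66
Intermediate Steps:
Z(V, K) = -22 + K (Z(V, K) = 2*(-11) + K = -22 + K)
√(Z(-280 - 1*170, -203) + 236094) = √((-22 - 203) + 236094) = √(-225 + 236094) = √235869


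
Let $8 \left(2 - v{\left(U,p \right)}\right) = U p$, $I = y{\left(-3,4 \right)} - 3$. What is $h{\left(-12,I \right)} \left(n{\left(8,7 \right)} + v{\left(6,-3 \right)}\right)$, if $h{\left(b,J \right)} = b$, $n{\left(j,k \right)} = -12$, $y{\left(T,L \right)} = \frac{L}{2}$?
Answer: $93$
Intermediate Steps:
$y{\left(T,L \right)} = \frac{L}{2}$ ($y{\left(T,L \right)} = L \frac{1}{2} = \frac{L}{2}$)
$I = -1$ ($I = \frac{1}{2} \cdot 4 - 3 = 2 - 3 = -1$)
$v{\left(U,p \right)} = 2 - \frac{U p}{8}$
$h{\left(-12,I \right)} \left(n{\left(8,7 \right)} + v{\left(6,-3 \right)}\right) = - 12 \left(-12 - \left(-2 + \frac{3}{4} \left(-3\right)\right)\right) = - 12 \left(-12 + \left(2 + \frac{9}{4}\right)\right) = - 12 \left(-12 + \frac{17}{4}\right) = \left(-12\right) \left(- \frac{31}{4}\right) = 93$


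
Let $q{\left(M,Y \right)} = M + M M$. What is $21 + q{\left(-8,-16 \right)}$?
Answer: $77$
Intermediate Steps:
$q{\left(M,Y \right)} = M + M^{2}$
$21 + q{\left(-8,-16 \right)} = 21 - 8 \left(1 - 8\right) = 21 - -56 = 21 + 56 = 77$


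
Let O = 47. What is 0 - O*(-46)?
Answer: 2162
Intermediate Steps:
0 - O*(-46) = 0 - 47*(-46) = 0 - 1*(-2162) = 0 + 2162 = 2162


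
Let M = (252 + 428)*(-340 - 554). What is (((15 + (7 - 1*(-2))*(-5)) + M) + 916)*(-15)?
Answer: 9105510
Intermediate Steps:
M = -607920 (M = 680*(-894) = -607920)
(((15 + (7 - 1*(-2))*(-5)) + M) + 916)*(-15) = (((15 + (7 - 1*(-2))*(-5)) - 607920) + 916)*(-15) = (((15 + (7 + 2)*(-5)) - 607920) + 916)*(-15) = (((15 + 9*(-5)) - 607920) + 916)*(-15) = (((15 - 45) - 607920) + 916)*(-15) = ((-30 - 607920) + 916)*(-15) = (-607950 + 916)*(-15) = -607034*(-15) = 9105510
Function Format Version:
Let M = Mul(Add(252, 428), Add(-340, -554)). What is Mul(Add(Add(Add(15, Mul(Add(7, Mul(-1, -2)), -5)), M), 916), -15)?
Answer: 9105510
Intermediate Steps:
M = -607920 (M = Mul(680, -894) = -607920)
Mul(Add(Add(Add(15, Mul(Add(7, Mul(-1, -2)), -5)), M), 916), -15) = Mul(Add(Add(Add(15, Mul(Add(7, Mul(-1, -2)), -5)), -607920), 916), -15) = Mul(Add(Add(Add(15, Mul(Add(7, 2), -5)), -607920), 916), -15) = Mul(Add(Add(Add(15, Mul(9, -5)), -607920), 916), -15) = Mul(Add(Add(Add(15, -45), -607920), 916), -15) = Mul(Add(Add(-30, -607920), 916), -15) = Mul(Add(-607950, 916), -15) = Mul(-607034, -15) = 9105510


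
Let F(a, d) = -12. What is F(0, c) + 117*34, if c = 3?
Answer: 3966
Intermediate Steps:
F(0, c) + 117*34 = -12 + 117*34 = -12 + 3978 = 3966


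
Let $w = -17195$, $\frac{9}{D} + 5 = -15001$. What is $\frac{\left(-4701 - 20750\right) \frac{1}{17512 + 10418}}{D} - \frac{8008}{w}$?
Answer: $\frac{11524715659}{7582995} \approx 1519.8$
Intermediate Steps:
$D = - \frac{3}{5002}$ ($D = \frac{9}{-5 - 15001} = \frac{9}{-15006} = 9 \left(- \frac{1}{15006}\right) = - \frac{3}{5002} \approx -0.00059976$)
$\frac{\left(-4701 - 20750\right) \frac{1}{17512 + 10418}}{D} - \frac{8008}{w} = \frac{\left(-4701 - 20750\right) \frac{1}{17512 + 10418}}{- \frac{3}{5002}} - \frac{8008}{-17195} = - \frac{25451}{27930} \left(- \frac{5002}{3}\right) - - \frac{8008}{17195} = \left(-25451\right) \frac{1}{27930} \left(- \frac{5002}{3}\right) + \frac{8008}{17195} = \left(- \frac{25451}{27930}\right) \left(- \frac{5002}{3}\right) + \frac{8008}{17195} = \frac{63652951}{41895} + \frac{8008}{17195} = \frac{11524715659}{7582995}$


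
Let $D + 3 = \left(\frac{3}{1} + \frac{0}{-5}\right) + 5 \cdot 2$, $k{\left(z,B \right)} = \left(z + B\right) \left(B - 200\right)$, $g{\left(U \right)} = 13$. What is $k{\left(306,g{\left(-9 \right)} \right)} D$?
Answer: $-596530$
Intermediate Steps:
$k{\left(z,B \right)} = \left(-200 + B\right) \left(B + z\right)$ ($k{\left(z,B \right)} = \left(B + z\right) \left(-200 + B\right) = \left(-200 + B\right) \left(B + z\right)$)
$D = 10$ ($D = -3 + \left(\left(\frac{3}{1} + \frac{0}{-5}\right) + 5 \cdot 2\right) = -3 + \left(\left(3 \cdot 1 + 0 \left(- \frac{1}{5}\right)\right) + 10\right) = -3 + \left(\left(3 + 0\right) + 10\right) = -3 + \left(3 + 10\right) = -3 + 13 = 10$)
$k{\left(306,g{\left(-9 \right)} \right)} D = \left(13^{2} - 2600 - 61200 + 13 \cdot 306\right) 10 = \left(169 - 2600 - 61200 + 3978\right) 10 = \left(-59653\right) 10 = -596530$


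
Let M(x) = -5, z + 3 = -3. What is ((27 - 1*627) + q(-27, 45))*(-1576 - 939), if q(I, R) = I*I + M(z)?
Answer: -311860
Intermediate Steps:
z = -6 (z = -3 - 3 = -6)
q(I, R) = -5 + I² (q(I, R) = I*I - 5 = I² - 5 = -5 + I²)
((27 - 1*627) + q(-27, 45))*(-1576 - 939) = ((27 - 1*627) + (-5 + (-27)²))*(-1576 - 939) = ((27 - 627) + (-5 + 729))*(-2515) = (-600 + 724)*(-2515) = 124*(-2515) = -311860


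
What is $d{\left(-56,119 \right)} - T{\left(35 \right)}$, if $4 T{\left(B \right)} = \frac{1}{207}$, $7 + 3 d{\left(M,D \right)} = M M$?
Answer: $\frac{863603}{828} \approx 1043.0$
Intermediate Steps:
$d{\left(M,D \right)} = - \frac{7}{3} + \frac{M^{2}}{3}$ ($d{\left(M,D \right)} = - \frac{7}{3} + \frac{M M}{3} = - \frac{7}{3} + \frac{M^{2}}{3}$)
$T{\left(B \right)} = \frac{1}{828}$ ($T{\left(B \right)} = \frac{1}{4 \cdot 207} = \frac{1}{4} \cdot \frac{1}{207} = \frac{1}{828}$)
$d{\left(-56,119 \right)} - T{\left(35 \right)} = \left(- \frac{7}{3} + \frac{\left(-56\right)^{2}}{3}\right) - \frac{1}{828} = \left(- \frac{7}{3} + \frac{1}{3} \cdot 3136\right) - \frac{1}{828} = \left(- \frac{7}{3} + \frac{3136}{3}\right) - \frac{1}{828} = 1043 - \frac{1}{828} = \frac{863603}{828}$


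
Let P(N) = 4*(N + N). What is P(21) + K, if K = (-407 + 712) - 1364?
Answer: -891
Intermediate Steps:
K = -1059 (K = 305 - 1364 = -1059)
P(N) = 8*N (P(N) = 4*(2*N) = 8*N)
P(21) + K = 8*21 - 1059 = 168 - 1059 = -891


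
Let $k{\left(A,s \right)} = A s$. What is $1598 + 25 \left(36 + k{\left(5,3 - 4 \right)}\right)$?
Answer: $2373$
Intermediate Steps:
$1598 + 25 \left(36 + k{\left(5,3 - 4 \right)}\right) = 1598 + 25 \left(36 + 5 \left(3 - 4\right)\right) = 1598 + 25 \left(36 + 5 \left(-1\right)\right) = 1598 + 25 \left(36 - 5\right) = 1598 + 25 \cdot 31 = 1598 + 775 = 2373$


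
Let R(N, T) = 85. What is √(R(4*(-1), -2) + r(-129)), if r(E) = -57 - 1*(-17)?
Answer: 3*√5 ≈ 6.7082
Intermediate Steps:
r(E) = -40 (r(E) = -57 + 17 = -40)
√(R(4*(-1), -2) + r(-129)) = √(85 - 40) = √45 = 3*√5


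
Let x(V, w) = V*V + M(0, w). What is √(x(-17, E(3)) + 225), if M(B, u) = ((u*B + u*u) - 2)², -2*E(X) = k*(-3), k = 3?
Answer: √13553/4 ≈ 29.104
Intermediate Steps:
E(X) = 9/2 (E(X) = -3*(-3)/2 = -½*(-9) = 9/2)
M(B, u) = (-2 + u² + B*u)² (M(B, u) = ((B*u + u²) - 2)² = ((u² + B*u) - 2)² = (-2 + u² + B*u)²)
x(V, w) = V² + (-2 + w²)² (x(V, w) = V*V + (-2 + w² + 0*w)² = V² + (-2 + w² + 0)² = V² + (-2 + w²)²)
√(x(-17, E(3)) + 225) = √(((-17)² + (-2 + (9/2)²)²) + 225) = √((289 + (-2 + 81/4)²) + 225) = √((289 + (73/4)²) + 225) = √((289 + 5329/16) + 225) = √(9953/16 + 225) = √(13553/16) = √13553/4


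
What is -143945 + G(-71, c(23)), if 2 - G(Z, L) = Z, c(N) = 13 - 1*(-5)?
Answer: -143872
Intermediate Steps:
c(N) = 18 (c(N) = 13 + 5 = 18)
G(Z, L) = 2 - Z
-143945 + G(-71, c(23)) = -143945 + (2 - 1*(-71)) = -143945 + (2 + 71) = -143945 + 73 = -143872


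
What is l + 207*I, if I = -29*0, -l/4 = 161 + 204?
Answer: -1460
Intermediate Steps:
l = -1460 (l = -4*(161 + 204) = -4*365 = -1460)
I = 0
l + 207*I = -1460 + 207*0 = -1460 + 0 = -1460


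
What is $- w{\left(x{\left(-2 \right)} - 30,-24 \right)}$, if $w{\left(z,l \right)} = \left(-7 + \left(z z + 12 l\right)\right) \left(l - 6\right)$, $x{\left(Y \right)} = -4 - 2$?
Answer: $30030$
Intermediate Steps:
$x{\left(Y \right)} = -6$
$w{\left(z,l \right)} = \left(-6 + l\right) \left(-7 + z^{2} + 12 l\right)$ ($w{\left(z,l \right)} = \left(-7 + \left(z^{2} + 12 l\right)\right) \left(-6 + l\right) = \left(-7 + z^{2} + 12 l\right) \left(-6 + l\right) = \left(-6 + l\right) \left(-7 + z^{2} + 12 l\right)$)
$- w{\left(x{\left(-2 \right)} - 30,-24 \right)} = - (42 - -1896 - 6 \left(-6 - 30\right)^{2} + 12 \left(-24\right)^{2} - 24 \left(-6 - 30\right)^{2}) = - (42 + 1896 - 6 \left(-36\right)^{2} + 12 \cdot 576 - 24 \left(-36\right)^{2}) = - (42 + 1896 - 7776 + 6912 - 31104) = \left(-1\right) \left(-30030\right) = 30030$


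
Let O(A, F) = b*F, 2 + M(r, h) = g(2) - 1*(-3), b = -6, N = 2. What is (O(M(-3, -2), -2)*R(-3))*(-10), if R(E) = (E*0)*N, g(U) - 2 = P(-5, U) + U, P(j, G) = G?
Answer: 0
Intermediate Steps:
g(U) = 2 + 2*U (g(U) = 2 + (U + U) = 2 + 2*U)
M(r, h) = 7 (M(r, h) = -2 + ((2 + 2*2) - 1*(-3)) = -2 + ((2 + 4) + 3) = -2 + (6 + 3) = -2 + 9 = 7)
O(A, F) = -6*F
R(E) = 0 (R(E) = (E*0)*2 = 0*2 = 0)
(O(M(-3, -2), -2)*R(-3))*(-10) = (-6*(-2)*0)*(-10) = (12*0)*(-10) = 0*(-10) = 0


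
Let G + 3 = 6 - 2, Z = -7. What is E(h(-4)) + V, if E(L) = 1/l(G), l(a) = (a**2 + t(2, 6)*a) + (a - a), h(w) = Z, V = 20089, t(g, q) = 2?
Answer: 60268/3 ≈ 20089.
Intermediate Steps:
G = 1 (G = -3 + (6 - 2) = -3 + 4 = 1)
h(w) = -7
l(a) = a**2 + 2*a (l(a) = (a**2 + 2*a) + (a - a) = (a**2 + 2*a) + 0 = a**2 + 2*a)
E(L) = 1/3 (E(L) = 1/(1*(2 + 1)) = 1/(1*3) = 1/3)
E(h(-4)) + V = 1/3 + 20089 = 60268/3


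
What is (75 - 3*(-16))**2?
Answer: 15129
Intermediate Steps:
(75 - 3*(-16))**2 = (75 + 48)**2 = 123**2 = 15129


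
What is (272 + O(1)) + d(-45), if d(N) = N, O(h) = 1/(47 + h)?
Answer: 10897/48 ≈ 227.02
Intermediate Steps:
(272 + O(1)) + d(-45) = (272 + 1/(47 + 1)) - 45 = (272 + 1/48) - 45 = 13057/48 - 45 = 10897/48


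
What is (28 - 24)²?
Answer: 16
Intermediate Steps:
(28 - 24)² = 4² = 16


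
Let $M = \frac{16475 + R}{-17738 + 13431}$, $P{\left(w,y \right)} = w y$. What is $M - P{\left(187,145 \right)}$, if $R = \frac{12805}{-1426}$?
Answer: $- \frac{166557899475}{6141782} \approx -27119.0$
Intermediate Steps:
$R = - \frac{12805}{1426}$ ($R = 12805 \left(- \frac{1}{1426}\right) = - \frac{12805}{1426} \approx -8.9797$)
$M = - \frac{23480545}{6141782}$ ($M = \frac{16475 - \frac{12805}{1426}}{-17738 + 13431} = \frac{23480545}{1426 \left(-4307\right)} = \frac{23480545}{1426} \left(- \frac{1}{4307}\right) = - \frac{23480545}{6141782} \approx -3.8231$)
$M - P{\left(187,145 \right)} = - \frac{23480545}{6141782} - 187 \cdot 145 = - \frac{23480545}{6141782} - 27115 = - \frac{166557899475}{6141782}$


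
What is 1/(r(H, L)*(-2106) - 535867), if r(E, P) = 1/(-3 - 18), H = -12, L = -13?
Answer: -7/3750367 ≈ -1.8665e-6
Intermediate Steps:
r(E, P) = -1/21 (r(E, P) = 1/(-21) = -1/21)
1/(r(H, L)*(-2106) - 535867) = 1/(-1/21*(-2106) - 535867) = 1/(702/7 - 535867) = 1/(-3750367/7) = -7/3750367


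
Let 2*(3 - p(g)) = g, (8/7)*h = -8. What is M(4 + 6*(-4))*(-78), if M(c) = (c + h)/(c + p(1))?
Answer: -4212/35 ≈ -120.34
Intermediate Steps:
h = -7 (h = (7/8)*(-8) = -7)
p(g) = 3 - g/2
M(c) = (-7 + c)/(5/2 + c) (M(c) = (c - 7)/(c + (3 - ½*1)) = (-7 + c)/(c + (3 - ½)) = (-7 + c)/(c + 5/2) = (-7 + c)/(5/2 + c))
M(4 + 6*(-4))*(-78) = (2*(-7 + (4 + 6*(-4)))/(5 + 2*(4 + 6*(-4))))*(-78) = (2*(-7 + (4 - 24))/(5 + 2*(4 - 24)))*(-78) = (2*(-7 - 20)/(5 + 2*(-20)))*(-78) = (2*(-27)/(5 - 40))*(-78) = (2*(-27)/(-35))*(-78) = (2*(-1/35)*(-27))*(-78) = (54/35)*(-78) = -4212/35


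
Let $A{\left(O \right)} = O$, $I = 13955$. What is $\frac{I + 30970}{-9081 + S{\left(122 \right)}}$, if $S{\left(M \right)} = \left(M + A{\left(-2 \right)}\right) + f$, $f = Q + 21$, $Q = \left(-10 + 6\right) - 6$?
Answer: $- \frac{1797}{358} \approx -5.0196$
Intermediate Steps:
$Q = -10$ ($Q = -4 - 6 = -10$)
$f = 11$ ($f = -10 + 21 = 11$)
$S{\left(M \right)} = 9 + M$ ($S{\left(M \right)} = \left(M - 2\right) + 11 = \left(-2 + M\right) + 11 = 9 + M$)
$\frac{I + 30970}{-9081 + S{\left(122 \right)}} = \frac{13955 + 30970}{-9081 + \left(9 + 122\right)} = \frac{44925}{-9081 + 131} = \frac{44925}{-8950} = 44925 \left(- \frac{1}{8950}\right) = - \frac{1797}{358}$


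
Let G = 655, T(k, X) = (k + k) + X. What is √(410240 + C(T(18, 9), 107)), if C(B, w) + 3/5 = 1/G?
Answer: 18*√543219010/655 ≈ 640.50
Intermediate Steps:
T(k, X) = X + 2*k (T(k, X) = 2*k + X = X + 2*k)
C(B, w) = -392/655 (C(B, w) = -⅗ + 1/655 = -392/655)
√(410240 + C(T(18, 9), 107)) = √(410240 - 392/655) = √(268706808/655) = 18*√543219010/655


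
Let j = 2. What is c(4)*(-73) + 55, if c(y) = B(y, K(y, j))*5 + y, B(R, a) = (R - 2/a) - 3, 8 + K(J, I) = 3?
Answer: -748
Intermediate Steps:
K(J, I) = -5 (K(J, I) = -8 + 3 = -5)
B(R, a) = -3 + R - 2/a
c(y) = -13 + 6*y (c(y) = (-3 + y - 2/(-5))*5 + y = (-3 + y - 2*(-1/5))*5 + y = (-3 + y + 2/5)*5 + y = (-13/5 + y)*5 + y = (-13 + 5*y) + y = -13 + 6*y)
c(4)*(-73) + 55 = (-13 + 6*4)*(-73) + 55 = (-13 + 24)*(-73) + 55 = 11*(-73) + 55 = -803 + 55 = -748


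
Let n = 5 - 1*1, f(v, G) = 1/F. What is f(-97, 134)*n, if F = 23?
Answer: 4/23 ≈ 0.17391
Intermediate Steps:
f(v, G) = 1/23
n = 4 (n = 5 - 1 = 4)
f(-97, 134)*n = (1/23)*4 = 4/23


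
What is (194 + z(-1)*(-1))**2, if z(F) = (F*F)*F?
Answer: 38025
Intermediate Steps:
z(F) = F**3 (z(F) = F**2*F = F**3)
(194 + z(-1)*(-1))**2 = (194 + (-1)**3*(-1))**2 = (194 - 1*(-1))**2 = (194 + 1)**2 = 195**2 = 38025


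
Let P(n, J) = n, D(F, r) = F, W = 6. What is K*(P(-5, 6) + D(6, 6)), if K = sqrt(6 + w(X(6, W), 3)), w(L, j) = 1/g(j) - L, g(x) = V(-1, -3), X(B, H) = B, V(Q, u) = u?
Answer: I*sqrt(3)/3 ≈ 0.57735*I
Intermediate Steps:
g(x) = -3
w(L, j) = -1/3 - L (w(L, j) = 1/(-3) - L = -1/3 - L)
K = I*sqrt(3)/3 (K = sqrt(6 + (-1/3 - 1*6)) = sqrt(6 + (-1/3 - 6)) = sqrt(6 - 19/3) = sqrt(-1/3) = I*sqrt(3)/3 ≈ 0.57735*I)
K*(P(-5, 6) + D(6, 6)) = (I*sqrt(3)/3)*(-5 + 6) = (I*sqrt(3)/3)*1 = I*sqrt(3)/3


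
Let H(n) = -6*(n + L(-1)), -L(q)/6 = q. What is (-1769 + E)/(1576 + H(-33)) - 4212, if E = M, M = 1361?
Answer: -3660432/869 ≈ -4212.2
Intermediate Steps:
E = 1361
L(q) = -6*q
H(n) = -36 - 6*n (H(n) = -6*(n - 6*(-1)) = -6*(n + 6) = -6*(6 + n) = -36 - 6*n)
(-1769 + E)/(1576 + H(-33)) - 4212 = (-1769 + 1361)/(1576 + (-36 - 6*(-33))) - 4212 = -408/(1576 + (-36 + 198)) - 4212 = -408/(1576 + 162) - 4212 = -408/1738 - 4212 = -408*1/1738 - 4212 = -204/869 - 4212 = -3660432/869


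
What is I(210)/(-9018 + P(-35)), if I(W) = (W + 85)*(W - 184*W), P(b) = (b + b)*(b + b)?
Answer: 5668425/2059 ≈ 2753.0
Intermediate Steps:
P(b) = 4*b² (P(b) = (2*b)*(2*b) = 4*b²)
I(W) = -183*W*(85 + W) (I(W) = (85 + W)*(-183*W) = -183*W*(85 + W))
I(210)/(-9018 + P(-35)) = (-183*210*(85 + 210))/(-9018 + 4*(-35)²) = (-183*210*295)/(-9018 + 4*1225) = -11336850/(-9018 + 4900) = -11336850/(-4118) = -11336850*(-1/4118) = 5668425/2059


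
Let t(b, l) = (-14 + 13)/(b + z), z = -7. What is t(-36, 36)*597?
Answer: 597/43 ≈ 13.884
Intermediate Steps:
t(b, l) = -1/(-7 + b) (t(b, l) = (-14 + 13)/(b - 7) = -1/(-7 + b))
t(-36, 36)*597 = -1/(-7 - 36)*597 = -1/(-43)*597 = -1*(-1/43)*597 = (1/43)*597 = 597/43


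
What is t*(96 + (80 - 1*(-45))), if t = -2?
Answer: -442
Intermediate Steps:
t*(96 + (80 - 1*(-45))) = -2*(96 + (80 - 1*(-45))) = -2*(96 + (80 + 45)) = -2*(96 + 125) = -2*221 = -442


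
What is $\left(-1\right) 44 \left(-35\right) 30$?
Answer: $46200$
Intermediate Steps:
$\left(-1\right) 44 \left(-35\right) 30 = \left(-44\right) \left(-35\right) 30 = 1540 \cdot 30 = 46200$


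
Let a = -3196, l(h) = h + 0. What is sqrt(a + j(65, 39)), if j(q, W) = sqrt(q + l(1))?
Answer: sqrt(-3196 + sqrt(66)) ≈ 56.461*I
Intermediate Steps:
l(h) = h
j(q, W) = sqrt(1 + q) (j(q, W) = sqrt(q + 1) = sqrt(1 + q))
sqrt(a + j(65, 39)) = sqrt(-3196 + sqrt(1 + 65)) = sqrt(-3196 + sqrt(66))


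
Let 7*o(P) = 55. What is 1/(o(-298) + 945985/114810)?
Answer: 160734/2587289 ≈ 0.062124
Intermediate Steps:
o(P) = 55/7 (o(P) = (⅐)*55 = 55/7)
1/(o(-298) + 945985/114810) = 1/(55/7 + 945985/114810) = 1/(55/7 + 945985*(1/114810)) = 1/(55/7 + 189197/22962) = 1/(2587289/160734) = 160734/2587289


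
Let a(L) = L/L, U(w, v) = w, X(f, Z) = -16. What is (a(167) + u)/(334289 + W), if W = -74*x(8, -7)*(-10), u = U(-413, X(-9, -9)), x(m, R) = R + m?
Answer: -412/335029 ≈ -0.0012297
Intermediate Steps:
u = -413
a(L) = 1
W = 740 (W = -74*(-7 + 8)*(-10) = -74*1*(-10) = -74*(-10) = 740)
(a(167) + u)/(334289 + W) = (1 - 413)/(334289 + 740) = -412/335029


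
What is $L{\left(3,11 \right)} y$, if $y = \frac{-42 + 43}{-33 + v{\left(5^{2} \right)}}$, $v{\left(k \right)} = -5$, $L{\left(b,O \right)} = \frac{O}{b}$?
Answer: $- \frac{11}{114} \approx -0.096491$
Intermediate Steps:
$y = - \frac{1}{38}$ ($y = \frac{-42 + 43}{-33 - 5} = 1 \frac{1}{-38} = 1 \left(- \frac{1}{38}\right) = - \frac{1}{38} \approx -0.026316$)
$L{\left(3,11 \right)} y = \frac{11}{3} \left(- \frac{1}{38}\right) = - \frac{11}{114}$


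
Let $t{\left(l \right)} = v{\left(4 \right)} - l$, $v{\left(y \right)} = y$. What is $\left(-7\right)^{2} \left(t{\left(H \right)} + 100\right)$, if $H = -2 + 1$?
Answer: $5145$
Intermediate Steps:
$H = -1$
$t{\left(l \right)} = 4 - l$
$\left(-7\right)^{2} \left(t{\left(H \right)} + 100\right) = \left(-7\right)^{2} \left(\left(4 - -1\right) + 100\right) = 49 \left(\left(4 + 1\right) + 100\right) = 49 \left(5 + 100\right) = 49 \cdot 105 = 5145$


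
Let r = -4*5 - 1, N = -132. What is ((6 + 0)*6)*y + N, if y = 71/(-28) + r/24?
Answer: -3567/14 ≈ -254.79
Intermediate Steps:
r = -21 (r = -20 - 1 = -21)
y = -191/56 (y = 71/(-28) - 21/24 = 71*(-1/28) - 21*1/24 = -71/28 - 7/8 = -191/56 ≈ -3.4107)
((6 + 0)*6)*y + N = ((6 + 0)*6)*(-191/56) - 132 = (6*6)*(-191/56) - 132 = 36*(-191/56) - 132 = -1719/14 - 132 = -3567/14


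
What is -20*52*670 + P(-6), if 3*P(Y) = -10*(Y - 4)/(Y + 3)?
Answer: -6271300/9 ≈ -6.9681e+5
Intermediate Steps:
P(Y) = -10*(-4 + Y)/(3*(3 + Y)) (P(Y) = (-10*(Y - 4)/(Y + 3))/3 = (-10*(-4 + Y)/(3 + Y))/3 = -10*(-4 + Y)/(3*(3 + Y)))
-20*52*670 + P(-6) = -20*52*670 + 10*(4 - 1*(-6))/(3*(3 - 6)) = -1040*670 + (10/3)*(4 + 6)/(-3) = -696800 + (10/3)*(-1/3)*10 = -696800 - 100/9 = -6271300/9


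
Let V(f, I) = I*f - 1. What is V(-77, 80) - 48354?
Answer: -54515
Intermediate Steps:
V(f, I) = -1 + I*f
V(-77, 80) - 48354 = (-1 + 80*(-77)) - 48354 = (-1 - 6160) - 48354 = -6161 - 48354 = -54515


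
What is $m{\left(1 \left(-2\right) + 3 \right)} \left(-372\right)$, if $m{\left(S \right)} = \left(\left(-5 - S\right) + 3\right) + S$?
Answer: $744$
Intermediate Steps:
$m{\left(S \right)} = -2$ ($m{\left(S \right)} = \left(-2 - S\right) + S = -2$)
$m{\left(1 \left(-2\right) + 3 \right)} \left(-372\right) = \left(-2\right) \left(-372\right) = 744$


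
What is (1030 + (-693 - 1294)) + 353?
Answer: -604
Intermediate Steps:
(1030 + (-693 - 1294)) + 353 = (1030 - 1987) + 353 = -957 + 353 = -604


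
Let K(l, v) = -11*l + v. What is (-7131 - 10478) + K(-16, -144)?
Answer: -17577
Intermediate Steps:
K(l, v) = v - 11*l
(-7131 - 10478) + K(-16, -144) = (-7131 - 10478) + (-144 - 11*(-16)) = -17609 + (-144 + 176) = -17609 + 32 = -17577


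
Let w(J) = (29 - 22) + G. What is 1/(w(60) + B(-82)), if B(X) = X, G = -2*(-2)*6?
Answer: -1/51 ≈ -0.019608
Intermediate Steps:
G = 24 (G = 4*6 = 24)
w(J) = 31 (w(J) = (29 - 22) + 24 = 7 + 24 = 31)
1/(w(60) + B(-82)) = 1/(31 - 82) = 1/(-51) = -1/51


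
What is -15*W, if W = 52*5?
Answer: -3900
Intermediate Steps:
W = 260
-15*W = -15*260 = -3900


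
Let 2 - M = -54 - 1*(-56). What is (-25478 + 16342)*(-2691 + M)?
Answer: 24584976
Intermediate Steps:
M = 0 (M = 2 - (-54 - 1*(-56)) = 2 - (-54 + 56) = 2 - 1*2 = 2 - 2 = 0)
(-25478 + 16342)*(-2691 + M) = (-25478 + 16342)*(-2691 + 0) = -9136*(-2691) = 24584976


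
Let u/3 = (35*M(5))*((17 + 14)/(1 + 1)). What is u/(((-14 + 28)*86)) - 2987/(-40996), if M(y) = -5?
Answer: -23572043/3525656 ≈ -6.6859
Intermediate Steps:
u = -16275/2 (u = 3*((35*(-5))*((17 + 14)/(1 + 1))) = 3*(-5425/2) = -16275/2 ≈ -8137.5)
u/(((-14 + 28)*86)) - 2987/(-40996) = -16275*1/(86*(-14 + 28))/2 - 2987/(-40996) = -16275/(2*(14*86)) - 2987*(-1/40996) = -16275/2/1204 + 2987/40996 = -16275/2*1/1204 + 2987/40996 = -2325/344 + 2987/40996 = -23572043/3525656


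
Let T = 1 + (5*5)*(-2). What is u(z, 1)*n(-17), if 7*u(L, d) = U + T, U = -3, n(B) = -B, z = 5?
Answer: -884/7 ≈ -126.29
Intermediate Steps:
T = -49 (T = 1 + 25*(-2) = 1 - 50 = -49)
u(L, d) = -52/7 (u(L, d) = (-3 - 49)/7 = (⅐)*(-52) = -52/7)
u(z, 1)*n(-17) = -(-52)*(-17)/7 = -52/7*17 = -884/7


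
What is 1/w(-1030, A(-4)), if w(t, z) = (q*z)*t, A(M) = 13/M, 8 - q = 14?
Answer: -1/20085 ≈ -4.9788e-5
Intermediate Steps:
q = -6 (q = 8 - 1*14 = 8 - 14 = -6)
w(t, z) = -6*t*z (w(t, z) = (-6*z)*t = -6*t*z)
1/w(-1030, A(-4)) = 1/(-6*(-1030)*13/(-4)) = 1/(-6*(-1030)*13*(-¼)) = 1/(-6*(-1030)*(-13/4)) = 1/(-20085) = -1/20085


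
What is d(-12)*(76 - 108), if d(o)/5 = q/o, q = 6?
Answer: 80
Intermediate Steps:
d(o) = 30/o (d(o) = 5*(6/o) = 30/o)
d(-12)*(76 - 108) = (30/(-12))*(76 - 108) = (30*(-1/12))*(-32) = -5/2*(-32) = 80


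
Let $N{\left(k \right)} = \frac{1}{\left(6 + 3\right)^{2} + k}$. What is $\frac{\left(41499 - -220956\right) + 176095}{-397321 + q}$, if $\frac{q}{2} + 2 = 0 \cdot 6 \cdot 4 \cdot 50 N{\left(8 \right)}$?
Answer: $- \frac{17542}{15893} \approx -1.1038$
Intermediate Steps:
$N{\left(k \right)} = \frac{1}{81 + k}$ ($N{\left(k \right)} = \frac{1}{9^{2} + k} = \frac{1}{81 + k}$)
$q = -4$ ($q = -4 + 2 \frac{0 \cdot 6 \cdot 4 \cdot 50}{81 + 8} = -4 + 2 \frac{0 \cdot 4 \cdot 50}{89} = -4 + 2 \cdot 0 \cdot 50 \cdot \frac{1}{89} = -4 + 2 \cdot 0 \cdot \frac{1}{89} = -4 + 2 \cdot 0 = -4 + 0 = -4$)
$\frac{\left(41499 - -220956\right) + 176095}{-397321 + q} = \frac{\left(41499 - -220956\right) + 176095}{-397321 - 4} = \frac{\left(41499 + 220956\right) + 176095}{-397325} = \left(262455 + 176095\right) \left(- \frac{1}{397325}\right) = 438550 \left(- \frac{1}{397325}\right) = - \frac{17542}{15893}$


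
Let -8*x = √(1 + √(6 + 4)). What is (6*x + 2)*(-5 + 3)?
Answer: -4 + 3*√(1 + √10)/2 ≈ -0.93975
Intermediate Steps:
x = -√(1 + √10)/8 (x = -√(1 + √(6 + 4))/8 = -√(1 + √10)/8 ≈ -0.25502)
(6*x + 2)*(-5 + 3) = (6*(-√(1 + √10)/8) + 2)*(-5 + 3) = (-3*√(1 + √10)/4 + 2)*(-2) = (2 - 3*√(1 + √10)/4)*(-2) = -4 + 3*√(1 + √10)/2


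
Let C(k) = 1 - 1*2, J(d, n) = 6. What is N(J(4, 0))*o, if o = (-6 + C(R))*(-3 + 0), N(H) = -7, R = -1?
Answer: -147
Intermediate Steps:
C(k) = -1 (C(k) = 1 - 2 = -1)
o = 21 (o = (-6 - 1)*(-3 + 0) = -7*(-3) = 21)
N(J(4, 0))*o = -7*21 = -147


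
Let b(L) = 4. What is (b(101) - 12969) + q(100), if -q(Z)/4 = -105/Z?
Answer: -64804/5 ≈ -12961.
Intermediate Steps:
q(Z) = 420/Z (q(Z) = -(-420)/Z = 420/Z)
(b(101) - 12969) + q(100) = (4 - 12969) + 420/100 = -12965 + 420*(1/100) = -12965 + 21/5 = -64804/5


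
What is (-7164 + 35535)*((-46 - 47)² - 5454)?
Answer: 90645345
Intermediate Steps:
(-7164 + 35535)*((-46 - 47)² - 5454) = 28371*((-93)² - 5454) = 28371*(8649 - 5454) = 28371*3195 = 90645345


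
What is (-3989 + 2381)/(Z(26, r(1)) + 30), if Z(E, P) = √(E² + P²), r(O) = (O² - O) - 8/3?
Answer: -27135/122 + 603*√1537/122 ≈ -28.645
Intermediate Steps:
r(O) = -8/3 + O² - O (r(O) = (O² - O) - 8*⅓ = (O² - O) - 8/3 = -8/3 + O² - O)
(-3989 + 2381)/(Z(26, r(1)) + 30) = (-3989 + 2381)/(√(26² + (-8/3 + 1² - 1*1)²) + 30) = -1608/(√(676 + (-8/3 + 1 - 1)²) + 30) = -1608/(√(676 + (-8/3)²) + 30) = -1608/(√(676 + 64/9) + 30) = -1608/(√(6148/9) + 30) = -1608/(2*√1537/3 + 30) = -1608/(30 + 2*√1537/3)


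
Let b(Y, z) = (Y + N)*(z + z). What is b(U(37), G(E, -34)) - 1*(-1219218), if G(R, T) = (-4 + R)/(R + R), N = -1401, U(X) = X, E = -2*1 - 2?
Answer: 1216490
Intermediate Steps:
E = -4 (E = -2 - 2 = -4)
G(R, T) = (-4 + R)/(2*R) (G(R, T) = (-4 + R)/((2*R)) = (-4 + R)*(1/(2*R)) = (-4 + R)/(2*R))
b(Y, z) = 2*z*(-1401 + Y) (b(Y, z) = (Y - 1401)*(z + z) = (-1401 + Y)*(2*z) = 2*z*(-1401 + Y))
b(U(37), G(E, -34)) - 1*(-1219218) = 2*((½)*(-4 - 4)/(-4))*(-1401 + 37) - 1*(-1219218) = 2*((½)*(-¼)*(-8))*(-1364) + 1219218 = 2*1*(-1364) + 1219218 = -2728 + 1219218 = 1216490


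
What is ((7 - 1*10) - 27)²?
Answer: 900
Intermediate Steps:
((7 - 1*10) - 27)² = ((7 - 10) - 27)² = (-3 - 27)² = (-30)² = 900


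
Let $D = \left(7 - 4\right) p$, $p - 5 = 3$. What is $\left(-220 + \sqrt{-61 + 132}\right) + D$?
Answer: $-196 + \sqrt{71} \approx -187.57$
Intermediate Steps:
$p = 8$ ($p = 5 + 3 = 8$)
$D = 24$ ($D = \left(7 - 4\right) 8 = 3 \cdot 8 = 24$)
$\left(-220 + \sqrt{-61 + 132}\right) + D = \left(-220 + \sqrt{-61 + 132}\right) + 24 = \left(-220 + \sqrt{71}\right) + 24 = -196 + \sqrt{71}$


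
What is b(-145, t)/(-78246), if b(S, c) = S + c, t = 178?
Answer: -11/26082 ≈ -0.00042175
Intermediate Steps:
b(-145, t)/(-78246) = (-145 + 178)/(-78246) = 33*(-1/78246) = -11/26082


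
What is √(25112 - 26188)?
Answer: 2*I*√269 ≈ 32.802*I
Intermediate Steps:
√(25112 - 26188) = √(-1076) = 2*I*√269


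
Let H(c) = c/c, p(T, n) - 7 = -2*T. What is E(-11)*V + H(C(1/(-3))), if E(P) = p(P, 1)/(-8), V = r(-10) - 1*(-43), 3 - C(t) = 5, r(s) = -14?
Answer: -833/8 ≈ -104.13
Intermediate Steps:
p(T, n) = 7 - 2*T
C(t) = -2 (C(t) = 3 - 1*5 = 3 - 5 = -2)
H(c) = 1
V = 29 (V = -14 - 1*(-43) = -14 + 43 = 29)
E(P) = -7/8 + P/4 (E(P) = (7 - 2*P)/(-8) = (7 - 2*P)*(-1/8) = -7/8 + P/4)
E(-11)*V + H(C(1/(-3))) = (-7/8 + (1/4)*(-11))*29 + 1 = (-7/8 - 11/4)*29 + 1 = -29/8*29 + 1 = -841/8 + 1 = -833/8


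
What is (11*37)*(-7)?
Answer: -2849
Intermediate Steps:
(11*37)*(-7) = 407*(-7) = -2849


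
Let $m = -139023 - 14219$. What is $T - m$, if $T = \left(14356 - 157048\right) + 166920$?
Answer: $177470$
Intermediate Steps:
$m = -153242$ ($m = -139023 - 14219 = -153242$)
$T = 24228$ ($T = -142692 + 166920 = 24228$)
$T - m = 24228 - -153242 = 24228 + 153242 = 177470$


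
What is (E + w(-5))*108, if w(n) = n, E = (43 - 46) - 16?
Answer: -2592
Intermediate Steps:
E = -19 (E = -3 - 16 = -19)
(E + w(-5))*108 = (-19 - 5)*108 = -24*108 = -2592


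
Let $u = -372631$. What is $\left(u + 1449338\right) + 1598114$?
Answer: $2674821$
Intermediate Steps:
$\left(u + 1449338\right) + 1598114 = \left(-372631 + 1449338\right) + 1598114 = 1076707 + 1598114 = 2674821$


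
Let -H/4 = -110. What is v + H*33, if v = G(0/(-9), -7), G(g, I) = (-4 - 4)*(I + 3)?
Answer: 14552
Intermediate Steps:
H = 440 (H = -4*(-110) = 440)
G(g, I) = -24 - 8*I (G(g, I) = -8*(3 + I) = -24 - 8*I)
v = 32 (v = -24 - 8*(-7) = -24 + 56 = 32)
v + H*33 = 32 + 440*33 = 32 + 14520 = 14552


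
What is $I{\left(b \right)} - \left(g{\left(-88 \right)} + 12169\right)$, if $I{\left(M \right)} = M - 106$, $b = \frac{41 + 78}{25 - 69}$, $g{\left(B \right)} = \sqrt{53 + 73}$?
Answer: $- \frac{540219}{44} - 3 \sqrt{14} \approx -12289.0$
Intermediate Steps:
$g{\left(B \right)} = 3 \sqrt{14}$ ($g{\left(B \right)} = \sqrt{126} = 3 \sqrt{14}$)
$b = - \frac{119}{44}$ ($b = \frac{119}{-44} = 119 \left(- \frac{1}{44}\right) = - \frac{119}{44} \approx -2.7045$)
$I{\left(M \right)} = -106 + M$
$I{\left(b \right)} - \left(g{\left(-88 \right)} + 12169\right) = \left(-106 - \frac{119}{44}\right) - \left(3 \sqrt{14} + 12169\right) = - \frac{4783}{44} - \left(12169 + 3 \sqrt{14}\right) = - \frac{540219}{44} - 3 \sqrt{14}$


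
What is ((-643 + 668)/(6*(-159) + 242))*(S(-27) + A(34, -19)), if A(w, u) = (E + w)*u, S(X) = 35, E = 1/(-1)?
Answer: 1850/89 ≈ 20.787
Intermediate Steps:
E = -1
A(w, u) = u*(-1 + w) (A(w, u) = (-1 + w)*u = u*(-1 + w))
((-643 + 668)/(6*(-159) + 242))*(S(-27) + A(34, -19)) = ((-643 + 668)/(6*(-159) + 242))*(35 - 19*(-1 + 34)) = (25/(-954 + 242))*(35 - 19*33) = (25/(-712))*(35 - 627) = (25*(-1/712))*(-592) = -25/712*(-592) = 1850/89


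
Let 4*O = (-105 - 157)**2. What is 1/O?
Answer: 1/17161 ≈ 5.8272e-5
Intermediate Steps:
O = 17161 (O = (-105 - 157)**2/4 = (1/4)*(-262)**2 = (1/4)*68644 = 17161)
1/O = 1/17161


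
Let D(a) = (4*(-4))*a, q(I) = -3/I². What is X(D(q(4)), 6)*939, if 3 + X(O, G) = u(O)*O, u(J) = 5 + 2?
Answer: 16902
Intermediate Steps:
u(J) = 7
q(I) = -3/I²
D(a) = -16*a
X(O, G) = -3 + 7*O
X(D(q(4)), 6)*939 = (-3 + 7*(-(-48)/4²))*939 = (-3 + 7*(-(-48)/16))*939 = (-3 + 7*(-16*(-3/16)))*939 = (-3 + 7*3)*939 = (-3 + 21)*939 = 18*939 = 16902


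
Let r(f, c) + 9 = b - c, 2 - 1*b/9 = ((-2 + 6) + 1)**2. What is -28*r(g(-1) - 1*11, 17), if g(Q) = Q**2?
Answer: 6524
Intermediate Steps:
b = -207 (b = 18 - 9*((-2 + 6) + 1)**2 = 18 - 9*(4 + 1)**2 = 18 - 9*5**2 = 18 - 9*25 = 18 - 225 = -207)
r(f, c) = -216 - c (r(f, c) = -9 + (-207 - c) = -216 - c)
-28*r(g(-1) - 1*11, 17) = -28*(-216 - 1*17) = -28*(-216 - 17) = -28*(-233) = 6524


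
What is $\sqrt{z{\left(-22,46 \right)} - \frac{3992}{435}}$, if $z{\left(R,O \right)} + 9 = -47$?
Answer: $\frac{8 i \sqrt{192705}}{435} \approx 8.0732 i$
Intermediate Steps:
$z{\left(R,O \right)} = -56$ ($z{\left(R,O \right)} = -9 - 47 = -56$)
$\sqrt{z{\left(-22,46 \right)} - \frac{3992}{435}} = \sqrt{-56 - \frac{3992}{435}} = \sqrt{- \frac{28352}{435}} = \frac{8 i \sqrt{192705}}{435}$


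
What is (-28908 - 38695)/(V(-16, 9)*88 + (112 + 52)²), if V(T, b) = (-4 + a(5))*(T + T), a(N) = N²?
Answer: 67603/32240 ≈ 2.0969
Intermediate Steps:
V(T, b) = 42*T (V(T, b) = (-4 + 5²)*(T + T) = (-4 + 25)*(2*T) = 21*(2*T) = 42*T)
(-28908 - 38695)/(V(-16, 9)*88 + (112 + 52)²) = (-28908 - 38695)/((42*(-16))*88 + (112 + 52)²) = -67603/(-672*88 + 164²) = -67603/(-59136 + 26896) = -67603/(-32240) = -67603*(-1/32240) = 67603/32240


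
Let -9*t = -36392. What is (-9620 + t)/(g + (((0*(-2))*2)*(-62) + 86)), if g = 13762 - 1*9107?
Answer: -50188/42669 ≈ -1.1762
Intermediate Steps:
g = 4655 (g = 13762 - 9107 = 4655)
t = 36392/9 (t = -⅑*(-36392) = 36392/9 ≈ 4043.6)
(-9620 + t)/(g + (((0*(-2))*2)*(-62) + 86)) = (-9620 + 36392/9)/(4655 + (((0*(-2))*2)*(-62) + 86)) = -50188/(9*(4655 + ((0*2)*(-62) + 86))) = -50188/(9*(4655 + (0*(-62) + 86))) = -50188/(9*(4655 + (0 + 86))) = -50188/(9*(4655 + 86)) = -50188/9/4741 = -50188/9*1/4741 = -50188/42669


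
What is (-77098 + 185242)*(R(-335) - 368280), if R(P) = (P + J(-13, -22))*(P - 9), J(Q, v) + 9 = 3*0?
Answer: -27029943936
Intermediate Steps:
J(Q, v) = -9 (J(Q, v) = -9 + 3*0 = -9 + 0 = -9)
R(P) = (-9 + P)² (R(P) = (P - 9)*(P - 9) = (-9 + P)*(-9 + P) = (-9 + P)²)
(-77098 + 185242)*(R(-335) - 368280) = (-77098 + 185242)*((81 + (-335)² - 18*(-335)) - 368280) = 108144*((81 + 112225 + 6030) - 368280) = 108144*(118336 - 368280) = 108144*(-249944) = -27029943936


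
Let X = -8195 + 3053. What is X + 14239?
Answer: 9097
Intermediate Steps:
X = -5142
X + 14239 = -5142 + 14239 = 9097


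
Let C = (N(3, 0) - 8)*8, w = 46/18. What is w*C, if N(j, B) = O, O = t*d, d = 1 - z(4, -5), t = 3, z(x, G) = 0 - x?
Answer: 1288/9 ≈ 143.11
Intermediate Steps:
z(x, G) = -x
d = 5 (d = 1 - (-1)*4 = 1 - 1*(-4) = 1 + 4 = 5)
O = 15 (O = 3*5 = 15)
N(j, B) = 15
w = 23/9 (w = 46*(1/18) = 23/9 ≈ 2.5556)
C = 56 (C = (15 - 8)*8 = 7*8 = 56)
w*C = (23/9)*56 = 1288/9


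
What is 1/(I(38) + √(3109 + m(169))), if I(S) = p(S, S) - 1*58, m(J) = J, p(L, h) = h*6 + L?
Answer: 104/19993 - √3278/39986 ≈ 0.0037700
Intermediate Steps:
p(L, h) = L + 6*h (p(L, h) = 6*h + L = L + 6*h)
I(S) = -58 + 7*S (I(S) = (S + 6*S) - 1*58 = 7*S - 58 = -58 + 7*S)
1/(I(38) + √(3109 + m(169))) = 1/((-58 + 7*38) + √(3109 + 169)) = 1/((-58 + 266) + √3278) = 1/(208 + √3278)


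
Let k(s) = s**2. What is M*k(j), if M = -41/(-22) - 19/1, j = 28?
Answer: -147784/11 ≈ -13435.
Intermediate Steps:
M = -377/22 (M = -41*(-1/22) - 19*1 = 41/22 - 19 = -377/22 ≈ -17.136)
M*k(j) = -377/22*28**2 = -377/22*784 = -147784/11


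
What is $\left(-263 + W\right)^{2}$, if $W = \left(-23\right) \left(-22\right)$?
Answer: $59049$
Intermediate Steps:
$W = 506$
$\left(-263 + W\right)^{2} = \left(-263 + 506\right)^{2} = 243^{2} = 59049$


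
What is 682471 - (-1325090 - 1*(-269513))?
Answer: 1738048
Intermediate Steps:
682471 - (-1325090 - 1*(-269513)) = 682471 - (-1325090 + 269513) = 682471 - 1*(-1055577) = 682471 + 1055577 = 1738048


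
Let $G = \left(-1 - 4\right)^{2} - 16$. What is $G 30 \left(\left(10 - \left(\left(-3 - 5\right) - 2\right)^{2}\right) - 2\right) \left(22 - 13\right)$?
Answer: $-223560$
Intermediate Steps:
$G = 9$ ($G = \left(-5\right)^{2} - 16 = 25 - 16 = 9$)
$G 30 \left(\left(10 - \left(\left(-3 - 5\right) - 2\right)^{2}\right) - 2\right) \left(22 - 13\right) = 9 \cdot 30 \left(\left(10 - \left(\left(-3 - 5\right) - 2\right)^{2}\right) - 2\right) \left(22 - 13\right) = 270 \left(\left(10 - \left(\left(-3 - 5\right) - 2\right)^{2}\right) - 2\right) 9 = 270 \left(\left(10 - \left(-8 - 2\right)^{2}\right) - 2\right) 9 = 270 \left(\left(10 - \left(-10\right)^{2}\right) - 2\right) 9 = 270 \left(\left(10 - 100\right) - 2\right) 9 = 270 \left(-90 - 2\right) 9 = 270 \left(\left(-92\right) 9\right) = 270 \left(-828\right) = -223560$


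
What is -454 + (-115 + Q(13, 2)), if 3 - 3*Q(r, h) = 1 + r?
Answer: -1718/3 ≈ -572.67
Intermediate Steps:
Q(r, h) = 2/3 - r/3 (Q(r, h) = 1 - (1 + r)/3 = 1 + (-1/3 - r/3) = 2/3 - r/3)
-454 + (-115 + Q(13, 2)) = -454 + (-115 + (2/3 - 1/3*13)) = -454 + (-115 + (2/3 - 13/3)) = -454 + (-115 - 11/3) = -454 - 356/3 = -1718/3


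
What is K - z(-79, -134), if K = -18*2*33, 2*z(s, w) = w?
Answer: -1121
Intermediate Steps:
z(s, w) = w/2
K = -1188 (K = -18*2*33 = -36*33 = -1188)
K - z(-79, -134) = -1188 - (-134)/2 = -1188 - 1*(-67) = -1188 + 67 = -1121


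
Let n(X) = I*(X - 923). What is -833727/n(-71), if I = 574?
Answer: 833727/570556 ≈ 1.4613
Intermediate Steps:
n(X) = -529802 + 574*X (n(X) = 574*(X - 923) = 574*(-923 + X) = -529802 + 574*X)
-833727/n(-71) = -833727/(-529802 + 574*(-71)) = -833727/(-529802 - 40754) = -833727/(-570556) = -833727*(-1/570556) = 833727/570556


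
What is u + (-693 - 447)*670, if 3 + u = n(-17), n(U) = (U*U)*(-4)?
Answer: -764959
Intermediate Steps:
n(U) = -4*U² (n(U) = U²*(-4) = -4*U²)
u = -1159 (u = -3 - 4*(-17)² = -3 - 4*289 = -3 - 1156 = -1159)
u + (-693 - 447)*670 = -1159 + (-693 - 447)*670 = -1159 - 1140*670 = -1159 - 763800 = -764959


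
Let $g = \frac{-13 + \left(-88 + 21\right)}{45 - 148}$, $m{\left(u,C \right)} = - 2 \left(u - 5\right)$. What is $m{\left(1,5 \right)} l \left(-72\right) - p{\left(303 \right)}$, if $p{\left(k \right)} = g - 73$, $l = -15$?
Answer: $\frac{897359}{103} \approx 8712.2$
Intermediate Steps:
$m{\left(u,C \right)} = 10 - 2 u$ ($m{\left(u,C \right)} = - 2 \left(-5 + u\right) = 10 - 2 u$)
$g = \frac{80}{103}$ ($g = \frac{-13 - 67}{-103} = \left(-80\right) \left(- \frac{1}{103}\right) = \frac{80}{103} \approx 0.7767$)
$p{\left(k \right)} = - \frac{7439}{103}$ ($p{\left(k \right)} = \frac{80}{103} - 73 = - \frac{7439}{103}$)
$m{\left(1,5 \right)} l \left(-72\right) - p{\left(303 \right)} = \left(10 - 2\right) \left(-15\right) \left(-72\right) - - \frac{7439}{103} = \left(10 - 2\right) \left(-15\right) \left(-72\right) + \frac{7439}{103} = 8 \left(-15\right) \left(-72\right) + \frac{7439}{103} = \left(-120\right) \left(-72\right) + \frac{7439}{103} = 8640 + \frac{7439}{103} = \frac{897359}{103}$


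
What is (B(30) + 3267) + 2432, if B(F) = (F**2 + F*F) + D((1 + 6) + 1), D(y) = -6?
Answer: 7493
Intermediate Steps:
B(F) = -6 + 2*F**2 (B(F) = (F**2 + F*F) - 6 = (F**2 + F**2) - 6 = 2*F**2 - 6 = -6 + 2*F**2)
(B(30) + 3267) + 2432 = ((-6 + 2*30**2) + 3267) + 2432 = ((-6 + 2*900) + 3267) + 2432 = ((-6 + 1800) + 3267) + 2432 = (1794 + 3267) + 2432 = 5061 + 2432 = 7493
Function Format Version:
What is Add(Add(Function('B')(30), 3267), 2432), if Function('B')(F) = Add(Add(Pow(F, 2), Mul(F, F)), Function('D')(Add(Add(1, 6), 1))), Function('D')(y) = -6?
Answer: 7493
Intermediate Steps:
Function('B')(F) = Add(-6, Mul(2, Pow(F, 2))) (Function('B')(F) = Add(Add(Pow(F, 2), Mul(F, F)), -6) = Add(Add(Pow(F, 2), Pow(F, 2)), -6) = Add(Mul(2, Pow(F, 2)), -6) = Add(-6, Mul(2, Pow(F, 2))))
Add(Add(Function('B')(30), 3267), 2432) = Add(Add(Add(-6, Mul(2, Pow(30, 2))), 3267), 2432) = Add(Add(Add(-6, Mul(2, 900)), 3267), 2432) = Add(Add(Add(-6, 1800), 3267), 2432) = Add(Add(1794, 3267), 2432) = Add(5061, 2432) = 7493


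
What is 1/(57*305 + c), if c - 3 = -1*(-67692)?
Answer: 1/85080 ≈ 1.1754e-5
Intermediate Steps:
c = 67695 (c = 3 - 1*(-67692) = 3 + 67692 = 67695)
1/(57*305 + c) = 1/(57*305 + 67695) = 1/(17385 + 67695) = 1/85080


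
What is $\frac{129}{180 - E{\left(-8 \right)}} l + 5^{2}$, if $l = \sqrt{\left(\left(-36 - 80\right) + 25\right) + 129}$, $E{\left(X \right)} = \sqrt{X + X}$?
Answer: $25 + \frac{129 \sqrt{38} \left(45 + i\right)}{8104} \approx 29.416 + 0.098126 i$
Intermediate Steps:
$E{\left(X \right)} = \sqrt{2} \sqrt{X}$ ($E{\left(X \right)} = \sqrt{2 X} = \sqrt{2} \sqrt{X}$)
$l = \sqrt{38}$ ($l = \sqrt{\left(-116 + 25\right) + 129} = \sqrt{-91 + 129} = \sqrt{38} \approx 6.1644$)
$\frac{129}{180 - E{\left(-8 \right)}} l + 5^{2} = \frac{129}{180 - \sqrt{2} \sqrt{-8}} \sqrt{38} + 5^{2} = \frac{129}{180 - \sqrt{2} \cdot 2 i \sqrt{2}} \sqrt{38} + 25 = \frac{129}{180 - 4 i} \sqrt{38} + 25 = 129 \frac{180 + 4 i}{32416} \sqrt{38} + 25 = \frac{129 \left(180 + 4 i\right)}{32416} \sqrt{38} + 25 = \frac{129 \sqrt{38} \left(180 + 4 i\right)}{32416} + 25 = 25 + \frac{129 \sqrt{38} \left(180 + 4 i\right)}{32416}$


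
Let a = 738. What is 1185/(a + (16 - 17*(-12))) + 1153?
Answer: 1105759/958 ≈ 1154.2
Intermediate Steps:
1185/(a + (16 - 17*(-12))) + 1153 = 1185/(738 + (16 - 17*(-12))) + 1153 = 1185/(738 + (16 + 204)) + 1153 = 1185/(738 + 220) + 1153 = 1185/958 + 1153 = 1105759/958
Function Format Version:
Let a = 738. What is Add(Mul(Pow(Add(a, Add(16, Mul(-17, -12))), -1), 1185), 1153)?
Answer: Rational(1105759, 958) ≈ 1154.2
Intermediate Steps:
Add(Mul(Pow(Add(a, Add(16, Mul(-17, -12))), -1), 1185), 1153) = Add(Mul(Pow(Add(738, Add(16, Mul(-17, -12))), -1), 1185), 1153) = Add(Mul(Pow(Add(738, Add(16, 204)), -1), 1185), 1153) = Add(Mul(Pow(Add(738, 220), -1), 1185), 1153) = Add(Mul(Pow(958, -1), 1185), 1153) = Add(Mul(Rational(1, 958), 1185), 1153) = Add(Rational(1185, 958), 1153) = Rational(1105759, 958)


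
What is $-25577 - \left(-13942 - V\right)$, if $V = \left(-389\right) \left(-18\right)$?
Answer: $-4633$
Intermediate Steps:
$V = 7002$
$-25577 - \left(-13942 - V\right) = -25577 - \left(-13942 - 7002\right) = -25577 - -20944 = -25577 + 20944 = -4633$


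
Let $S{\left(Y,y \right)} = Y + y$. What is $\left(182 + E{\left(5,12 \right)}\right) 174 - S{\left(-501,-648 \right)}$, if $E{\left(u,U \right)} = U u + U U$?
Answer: $68313$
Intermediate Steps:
$E{\left(u,U \right)} = U^{2} + U u$ ($E{\left(u,U \right)} = U u + U^{2} = U^{2} + U u$)
$\left(182 + E{\left(5,12 \right)}\right) 174 - S{\left(-501,-648 \right)} = \left(182 + 12 \left(12 + 5\right)\right) 174 - \left(-501 - 648\right) = \left(182 + 12 \cdot 17\right) 174 - -1149 = \left(182 + 204\right) 174 + 1149 = 386 \cdot 174 + 1149 = 67164 + 1149 = 68313$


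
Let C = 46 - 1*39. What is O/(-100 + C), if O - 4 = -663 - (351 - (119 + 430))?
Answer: 461/93 ≈ 4.9570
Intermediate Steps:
C = 7 (C = 46 - 39 = 7)
O = -461 (O = 4 + (-663 - (351 - (119 + 430))) = 4 + (-663 - (351 - 1*549)) = 4 + (-663 - (351 - 549)) = 4 + (-663 - 1*(-198)) = 4 + (-663 + 198) = 4 - 465 = -461)
O/(-100 + C) = -461/(-100 + 7) = -461/(-93) = -1/93*(-461) = 461/93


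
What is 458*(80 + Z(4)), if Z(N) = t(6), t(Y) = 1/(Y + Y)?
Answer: 220069/6 ≈ 36678.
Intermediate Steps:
t(Y) = 1/(2*Y)
Z(N) = 1/12 (Z(N) = (1/2)/6 = (1/2)*(1/6) = 1/12)
458*(80 + Z(4)) = 458*(80 + 1/12) = 458*(961/12) = 220069/6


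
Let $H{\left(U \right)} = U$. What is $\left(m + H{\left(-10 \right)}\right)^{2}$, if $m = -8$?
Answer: $324$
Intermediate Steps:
$\left(m + H{\left(-10 \right)}\right)^{2} = \left(-8 - 10\right)^{2} = \left(-18\right)^{2} = 324$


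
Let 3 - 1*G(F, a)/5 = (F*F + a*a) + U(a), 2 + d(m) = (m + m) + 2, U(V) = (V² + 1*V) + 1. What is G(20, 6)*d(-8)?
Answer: 38080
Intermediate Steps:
U(V) = 1 + V + V² (U(V) = (V² + V) + 1 = (V + V²) + 1 = 1 + V + V²)
d(m) = 2*m (d(m) = -2 + ((m + m) + 2) = -2 + (2*m + 2) = -2 + (2 + 2*m) = 2*m)
G(F, a) = 10 - 10*a² - 5*a - 5*F² (G(F, a) = 15 - 5*((F*F + a*a) + (1 + a + a²)) = 15 - 5*((F² + a²) + (1 + a + a²)) = 15 - 5*(1 + a + F² + 2*a²) = 15 + (-5 - 10*a² - 5*a - 5*F²) = 10 - 10*a² - 5*a - 5*F²)
G(20, 6)*d(-8) = (10 - 10*6² - 5*6 - 5*20²)*(2*(-8)) = (10 - 10*36 - 30 - 5*400)*(-16) = (10 - 360 - 30 - 2000)*(-16) = -2380*(-16) = 38080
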